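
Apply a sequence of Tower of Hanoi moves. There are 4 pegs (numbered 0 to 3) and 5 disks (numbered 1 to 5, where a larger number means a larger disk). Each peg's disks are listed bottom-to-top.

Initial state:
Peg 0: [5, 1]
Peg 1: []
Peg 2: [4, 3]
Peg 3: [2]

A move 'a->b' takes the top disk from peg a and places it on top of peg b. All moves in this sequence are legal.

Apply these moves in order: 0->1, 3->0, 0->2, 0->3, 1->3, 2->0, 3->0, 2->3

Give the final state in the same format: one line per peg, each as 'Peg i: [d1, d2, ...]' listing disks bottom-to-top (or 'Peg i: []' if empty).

Answer: Peg 0: [2, 1]
Peg 1: []
Peg 2: [4]
Peg 3: [5, 3]

Derivation:
After move 1 (0->1):
Peg 0: [5]
Peg 1: [1]
Peg 2: [4, 3]
Peg 3: [2]

After move 2 (3->0):
Peg 0: [5, 2]
Peg 1: [1]
Peg 2: [4, 3]
Peg 3: []

After move 3 (0->2):
Peg 0: [5]
Peg 1: [1]
Peg 2: [4, 3, 2]
Peg 3: []

After move 4 (0->3):
Peg 0: []
Peg 1: [1]
Peg 2: [4, 3, 2]
Peg 3: [5]

After move 5 (1->3):
Peg 0: []
Peg 1: []
Peg 2: [4, 3, 2]
Peg 3: [5, 1]

After move 6 (2->0):
Peg 0: [2]
Peg 1: []
Peg 2: [4, 3]
Peg 3: [5, 1]

After move 7 (3->0):
Peg 0: [2, 1]
Peg 1: []
Peg 2: [4, 3]
Peg 3: [5]

After move 8 (2->3):
Peg 0: [2, 1]
Peg 1: []
Peg 2: [4]
Peg 3: [5, 3]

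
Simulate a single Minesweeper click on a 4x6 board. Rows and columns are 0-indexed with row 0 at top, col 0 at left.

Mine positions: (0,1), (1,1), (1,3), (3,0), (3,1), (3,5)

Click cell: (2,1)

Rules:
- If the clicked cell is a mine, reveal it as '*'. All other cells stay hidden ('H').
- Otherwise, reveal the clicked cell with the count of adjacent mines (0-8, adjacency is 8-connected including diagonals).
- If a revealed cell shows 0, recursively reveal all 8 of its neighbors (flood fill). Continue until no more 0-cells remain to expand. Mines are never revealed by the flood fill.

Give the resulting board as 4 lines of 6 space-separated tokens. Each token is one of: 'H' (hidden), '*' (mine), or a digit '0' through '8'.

H H H H H H
H H H H H H
H 3 H H H H
H H H H H H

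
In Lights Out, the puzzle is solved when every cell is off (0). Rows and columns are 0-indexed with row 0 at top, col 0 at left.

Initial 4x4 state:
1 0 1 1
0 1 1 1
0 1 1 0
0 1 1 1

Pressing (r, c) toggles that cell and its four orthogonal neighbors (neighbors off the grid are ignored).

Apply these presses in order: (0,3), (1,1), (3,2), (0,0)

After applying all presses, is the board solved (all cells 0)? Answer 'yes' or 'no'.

Answer: yes

Derivation:
After press 1 at (0,3):
1 0 0 0
0 1 1 0
0 1 1 0
0 1 1 1

After press 2 at (1,1):
1 1 0 0
1 0 0 0
0 0 1 0
0 1 1 1

After press 3 at (3,2):
1 1 0 0
1 0 0 0
0 0 0 0
0 0 0 0

After press 4 at (0,0):
0 0 0 0
0 0 0 0
0 0 0 0
0 0 0 0

Lights still on: 0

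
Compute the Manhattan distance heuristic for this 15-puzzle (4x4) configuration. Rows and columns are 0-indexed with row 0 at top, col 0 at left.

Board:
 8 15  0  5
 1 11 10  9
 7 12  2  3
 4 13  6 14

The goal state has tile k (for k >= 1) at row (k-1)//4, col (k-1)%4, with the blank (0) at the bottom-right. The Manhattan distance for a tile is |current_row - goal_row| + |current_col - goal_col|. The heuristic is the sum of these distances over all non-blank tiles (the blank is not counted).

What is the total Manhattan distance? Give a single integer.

Tile 8: at (0,0), goal (1,3), distance |0-1|+|0-3| = 4
Tile 15: at (0,1), goal (3,2), distance |0-3|+|1-2| = 4
Tile 5: at (0,3), goal (1,0), distance |0-1|+|3-0| = 4
Tile 1: at (1,0), goal (0,0), distance |1-0|+|0-0| = 1
Tile 11: at (1,1), goal (2,2), distance |1-2|+|1-2| = 2
Tile 10: at (1,2), goal (2,1), distance |1-2|+|2-1| = 2
Tile 9: at (1,3), goal (2,0), distance |1-2|+|3-0| = 4
Tile 7: at (2,0), goal (1,2), distance |2-1|+|0-2| = 3
Tile 12: at (2,1), goal (2,3), distance |2-2|+|1-3| = 2
Tile 2: at (2,2), goal (0,1), distance |2-0|+|2-1| = 3
Tile 3: at (2,3), goal (0,2), distance |2-0|+|3-2| = 3
Tile 4: at (3,0), goal (0,3), distance |3-0|+|0-3| = 6
Tile 13: at (3,1), goal (3,0), distance |3-3|+|1-0| = 1
Tile 6: at (3,2), goal (1,1), distance |3-1|+|2-1| = 3
Tile 14: at (3,3), goal (3,1), distance |3-3|+|3-1| = 2
Sum: 4 + 4 + 4 + 1 + 2 + 2 + 4 + 3 + 2 + 3 + 3 + 6 + 1 + 3 + 2 = 44

Answer: 44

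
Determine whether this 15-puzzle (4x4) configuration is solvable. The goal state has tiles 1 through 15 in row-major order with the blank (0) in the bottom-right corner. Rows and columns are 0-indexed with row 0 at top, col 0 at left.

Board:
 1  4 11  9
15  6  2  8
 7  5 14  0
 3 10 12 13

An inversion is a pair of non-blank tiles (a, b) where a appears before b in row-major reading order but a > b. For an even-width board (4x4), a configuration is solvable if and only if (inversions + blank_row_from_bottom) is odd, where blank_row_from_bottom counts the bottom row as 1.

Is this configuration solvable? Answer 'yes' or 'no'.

Inversions: 39
Blank is in row 2 (0-indexed from top), which is row 2 counting from the bottom (bottom = 1).
39 + 2 = 41, which is odd, so the puzzle is solvable.

Answer: yes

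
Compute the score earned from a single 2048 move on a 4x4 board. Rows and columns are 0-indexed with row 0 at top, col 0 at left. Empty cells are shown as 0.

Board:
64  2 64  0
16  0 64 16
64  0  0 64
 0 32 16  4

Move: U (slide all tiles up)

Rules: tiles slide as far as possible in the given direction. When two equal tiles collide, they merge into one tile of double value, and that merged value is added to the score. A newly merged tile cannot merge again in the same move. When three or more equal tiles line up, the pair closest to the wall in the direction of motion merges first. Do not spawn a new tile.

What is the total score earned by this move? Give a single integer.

Answer: 128

Derivation:
Slide up:
col 0: [64, 16, 64, 0] -> [64, 16, 64, 0]  score +0 (running 0)
col 1: [2, 0, 0, 32] -> [2, 32, 0, 0]  score +0 (running 0)
col 2: [64, 64, 0, 16] -> [128, 16, 0, 0]  score +128 (running 128)
col 3: [0, 16, 64, 4] -> [16, 64, 4, 0]  score +0 (running 128)
Board after move:
 64   2 128  16
 16  32  16  64
 64   0   0   4
  0   0   0   0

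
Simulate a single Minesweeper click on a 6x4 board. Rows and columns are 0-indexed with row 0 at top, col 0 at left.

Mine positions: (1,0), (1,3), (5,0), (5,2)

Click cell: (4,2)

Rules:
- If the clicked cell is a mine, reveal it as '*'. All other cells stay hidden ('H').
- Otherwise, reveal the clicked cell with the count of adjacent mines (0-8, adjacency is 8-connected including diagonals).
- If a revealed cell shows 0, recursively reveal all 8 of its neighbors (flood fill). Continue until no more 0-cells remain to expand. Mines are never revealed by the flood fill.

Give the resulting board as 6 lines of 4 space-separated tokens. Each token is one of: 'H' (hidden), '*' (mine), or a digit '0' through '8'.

H H H H
H H H H
H H H H
H H H H
H H 1 H
H H H H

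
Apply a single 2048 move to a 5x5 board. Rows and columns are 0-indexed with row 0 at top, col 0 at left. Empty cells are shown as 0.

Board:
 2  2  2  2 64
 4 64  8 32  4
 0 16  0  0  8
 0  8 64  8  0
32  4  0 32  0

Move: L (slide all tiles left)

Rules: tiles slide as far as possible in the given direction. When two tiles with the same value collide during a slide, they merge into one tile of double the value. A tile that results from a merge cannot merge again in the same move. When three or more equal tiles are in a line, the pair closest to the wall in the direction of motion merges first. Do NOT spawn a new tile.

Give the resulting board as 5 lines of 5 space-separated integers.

Answer:  4  4 64  0  0
 4 64  8 32  4
16  8  0  0  0
 8 64  8  0  0
32  4 32  0  0

Derivation:
Slide left:
row 0: [2, 2, 2, 2, 64] -> [4, 4, 64, 0, 0]
row 1: [4, 64, 8, 32, 4] -> [4, 64, 8, 32, 4]
row 2: [0, 16, 0, 0, 8] -> [16, 8, 0, 0, 0]
row 3: [0, 8, 64, 8, 0] -> [8, 64, 8, 0, 0]
row 4: [32, 4, 0, 32, 0] -> [32, 4, 32, 0, 0]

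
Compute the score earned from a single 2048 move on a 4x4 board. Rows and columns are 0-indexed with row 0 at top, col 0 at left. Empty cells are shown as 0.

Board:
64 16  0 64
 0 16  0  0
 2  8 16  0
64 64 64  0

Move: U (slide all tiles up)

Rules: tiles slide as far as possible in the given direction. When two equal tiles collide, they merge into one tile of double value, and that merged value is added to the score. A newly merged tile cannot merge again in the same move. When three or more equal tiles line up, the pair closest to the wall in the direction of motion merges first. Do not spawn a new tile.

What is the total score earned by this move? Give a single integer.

Answer: 32

Derivation:
Slide up:
col 0: [64, 0, 2, 64] -> [64, 2, 64, 0]  score +0 (running 0)
col 1: [16, 16, 8, 64] -> [32, 8, 64, 0]  score +32 (running 32)
col 2: [0, 0, 16, 64] -> [16, 64, 0, 0]  score +0 (running 32)
col 3: [64, 0, 0, 0] -> [64, 0, 0, 0]  score +0 (running 32)
Board after move:
64 32 16 64
 2  8 64  0
64 64  0  0
 0  0  0  0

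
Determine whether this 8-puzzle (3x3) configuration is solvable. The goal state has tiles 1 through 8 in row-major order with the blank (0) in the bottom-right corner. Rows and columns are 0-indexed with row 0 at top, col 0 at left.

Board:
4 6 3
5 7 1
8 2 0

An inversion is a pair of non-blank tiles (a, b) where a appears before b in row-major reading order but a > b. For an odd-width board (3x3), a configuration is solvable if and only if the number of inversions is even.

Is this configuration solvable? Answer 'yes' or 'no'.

Answer: yes

Derivation:
Inversions (pairs i<j in row-major order where tile[i] > tile[j] > 0): 14
14 is even, so the puzzle is solvable.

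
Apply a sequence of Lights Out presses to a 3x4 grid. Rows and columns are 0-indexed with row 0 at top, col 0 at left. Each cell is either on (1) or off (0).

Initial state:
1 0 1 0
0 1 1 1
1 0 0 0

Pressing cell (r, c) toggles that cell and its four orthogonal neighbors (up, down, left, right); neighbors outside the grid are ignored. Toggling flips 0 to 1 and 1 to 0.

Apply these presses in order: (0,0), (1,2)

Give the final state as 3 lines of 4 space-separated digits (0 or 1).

Answer: 0 1 0 0
1 0 0 0
1 0 1 0

Derivation:
After press 1 at (0,0):
0 1 1 0
1 1 1 1
1 0 0 0

After press 2 at (1,2):
0 1 0 0
1 0 0 0
1 0 1 0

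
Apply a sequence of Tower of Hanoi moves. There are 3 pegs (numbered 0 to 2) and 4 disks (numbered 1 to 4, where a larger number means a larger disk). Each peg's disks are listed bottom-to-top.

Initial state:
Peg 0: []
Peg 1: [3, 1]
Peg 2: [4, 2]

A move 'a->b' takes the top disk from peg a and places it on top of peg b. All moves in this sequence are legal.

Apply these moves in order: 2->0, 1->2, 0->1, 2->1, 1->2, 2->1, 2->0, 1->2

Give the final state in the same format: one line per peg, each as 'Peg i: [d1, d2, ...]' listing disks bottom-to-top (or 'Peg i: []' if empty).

Answer: Peg 0: [4]
Peg 1: [3, 2]
Peg 2: [1]

Derivation:
After move 1 (2->0):
Peg 0: [2]
Peg 1: [3, 1]
Peg 2: [4]

After move 2 (1->2):
Peg 0: [2]
Peg 1: [3]
Peg 2: [4, 1]

After move 3 (0->1):
Peg 0: []
Peg 1: [3, 2]
Peg 2: [4, 1]

After move 4 (2->1):
Peg 0: []
Peg 1: [3, 2, 1]
Peg 2: [4]

After move 5 (1->2):
Peg 0: []
Peg 1: [3, 2]
Peg 2: [4, 1]

After move 6 (2->1):
Peg 0: []
Peg 1: [3, 2, 1]
Peg 2: [4]

After move 7 (2->0):
Peg 0: [4]
Peg 1: [3, 2, 1]
Peg 2: []

After move 8 (1->2):
Peg 0: [4]
Peg 1: [3, 2]
Peg 2: [1]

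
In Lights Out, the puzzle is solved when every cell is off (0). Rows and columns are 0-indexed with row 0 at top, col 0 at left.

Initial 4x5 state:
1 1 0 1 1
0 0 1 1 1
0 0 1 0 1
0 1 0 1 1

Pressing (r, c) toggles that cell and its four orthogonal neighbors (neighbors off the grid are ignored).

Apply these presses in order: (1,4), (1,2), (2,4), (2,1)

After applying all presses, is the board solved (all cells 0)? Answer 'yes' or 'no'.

Answer: no

Derivation:
After press 1 at (1,4):
1 1 0 1 0
0 0 1 0 0
0 0 1 0 0
0 1 0 1 1

After press 2 at (1,2):
1 1 1 1 0
0 1 0 1 0
0 0 0 0 0
0 1 0 1 1

After press 3 at (2,4):
1 1 1 1 0
0 1 0 1 1
0 0 0 1 1
0 1 0 1 0

After press 4 at (2,1):
1 1 1 1 0
0 0 0 1 1
1 1 1 1 1
0 0 0 1 0

Lights still on: 12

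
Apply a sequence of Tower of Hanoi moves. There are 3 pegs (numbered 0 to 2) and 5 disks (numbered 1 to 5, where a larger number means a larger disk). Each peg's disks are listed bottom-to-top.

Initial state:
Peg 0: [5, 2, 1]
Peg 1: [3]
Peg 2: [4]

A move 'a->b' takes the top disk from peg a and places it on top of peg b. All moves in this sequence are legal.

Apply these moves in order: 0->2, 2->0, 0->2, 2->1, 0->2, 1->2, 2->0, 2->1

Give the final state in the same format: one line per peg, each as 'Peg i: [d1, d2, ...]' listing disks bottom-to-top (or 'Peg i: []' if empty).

After move 1 (0->2):
Peg 0: [5, 2]
Peg 1: [3]
Peg 2: [4, 1]

After move 2 (2->0):
Peg 0: [5, 2, 1]
Peg 1: [3]
Peg 2: [4]

After move 3 (0->2):
Peg 0: [5, 2]
Peg 1: [3]
Peg 2: [4, 1]

After move 4 (2->1):
Peg 0: [5, 2]
Peg 1: [3, 1]
Peg 2: [4]

After move 5 (0->2):
Peg 0: [5]
Peg 1: [3, 1]
Peg 2: [4, 2]

After move 6 (1->2):
Peg 0: [5]
Peg 1: [3]
Peg 2: [4, 2, 1]

After move 7 (2->0):
Peg 0: [5, 1]
Peg 1: [3]
Peg 2: [4, 2]

After move 8 (2->1):
Peg 0: [5, 1]
Peg 1: [3, 2]
Peg 2: [4]

Answer: Peg 0: [5, 1]
Peg 1: [3, 2]
Peg 2: [4]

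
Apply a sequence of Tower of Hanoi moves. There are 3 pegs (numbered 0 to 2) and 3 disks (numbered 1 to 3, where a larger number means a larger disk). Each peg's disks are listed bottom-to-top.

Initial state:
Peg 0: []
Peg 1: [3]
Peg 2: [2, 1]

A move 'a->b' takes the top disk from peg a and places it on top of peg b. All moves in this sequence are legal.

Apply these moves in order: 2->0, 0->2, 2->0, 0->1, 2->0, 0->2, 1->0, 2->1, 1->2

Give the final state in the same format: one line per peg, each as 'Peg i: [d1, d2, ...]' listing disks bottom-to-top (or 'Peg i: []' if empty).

After move 1 (2->0):
Peg 0: [1]
Peg 1: [3]
Peg 2: [2]

After move 2 (0->2):
Peg 0: []
Peg 1: [3]
Peg 2: [2, 1]

After move 3 (2->0):
Peg 0: [1]
Peg 1: [3]
Peg 2: [2]

After move 4 (0->1):
Peg 0: []
Peg 1: [3, 1]
Peg 2: [2]

After move 5 (2->0):
Peg 0: [2]
Peg 1: [3, 1]
Peg 2: []

After move 6 (0->2):
Peg 0: []
Peg 1: [3, 1]
Peg 2: [2]

After move 7 (1->0):
Peg 0: [1]
Peg 1: [3]
Peg 2: [2]

After move 8 (2->1):
Peg 0: [1]
Peg 1: [3, 2]
Peg 2: []

After move 9 (1->2):
Peg 0: [1]
Peg 1: [3]
Peg 2: [2]

Answer: Peg 0: [1]
Peg 1: [3]
Peg 2: [2]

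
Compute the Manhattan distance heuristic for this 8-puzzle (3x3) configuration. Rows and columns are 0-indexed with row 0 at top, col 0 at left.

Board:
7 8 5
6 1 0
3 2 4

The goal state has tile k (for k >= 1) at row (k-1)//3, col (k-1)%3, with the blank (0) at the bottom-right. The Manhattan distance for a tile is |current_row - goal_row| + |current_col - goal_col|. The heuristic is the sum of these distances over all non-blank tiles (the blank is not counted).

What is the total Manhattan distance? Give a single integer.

Tile 7: at (0,0), goal (2,0), distance |0-2|+|0-0| = 2
Tile 8: at (0,1), goal (2,1), distance |0-2|+|1-1| = 2
Tile 5: at (0,2), goal (1,1), distance |0-1|+|2-1| = 2
Tile 6: at (1,0), goal (1,2), distance |1-1|+|0-2| = 2
Tile 1: at (1,1), goal (0,0), distance |1-0|+|1-0| = 2
Tile 3: at (2,0), goal (0,2), distance |2-0|+|0-2| = 4
Tile 2: at (2,1), goal (0,1), distance |2-0|+|1-1| = 2
Tile 4: at (2,2), goal (1,0), distance |2-1|+|2-0| = 3
Sum: 2 + 2 + 2 + 2 + 2 + 4 + 2 + 3 = 19

Answer: 19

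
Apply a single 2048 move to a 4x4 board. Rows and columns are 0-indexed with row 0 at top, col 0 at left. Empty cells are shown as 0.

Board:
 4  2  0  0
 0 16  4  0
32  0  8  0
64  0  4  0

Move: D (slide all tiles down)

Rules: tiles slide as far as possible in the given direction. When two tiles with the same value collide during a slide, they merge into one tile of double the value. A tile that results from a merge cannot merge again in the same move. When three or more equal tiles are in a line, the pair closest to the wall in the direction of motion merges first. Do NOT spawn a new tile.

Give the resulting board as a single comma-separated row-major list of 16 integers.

Answer: 0, 0, 0, 0, 4, 0, 4, 0, 32, 2, 8, 0, 64, 16, 4, 0

Derivation:
Slide down:
col 0: [4, 0, 32, 64] -> [0, 4, 32, 64]
col 1: [2, 16, 0, 0] -> [0, 0, 2, 16]
col 2: [0, 4, 8, 4] -> [0, 4, 8, 4]
col 3: [0, 0, 0, 0] -> [0, 0, 0, 0]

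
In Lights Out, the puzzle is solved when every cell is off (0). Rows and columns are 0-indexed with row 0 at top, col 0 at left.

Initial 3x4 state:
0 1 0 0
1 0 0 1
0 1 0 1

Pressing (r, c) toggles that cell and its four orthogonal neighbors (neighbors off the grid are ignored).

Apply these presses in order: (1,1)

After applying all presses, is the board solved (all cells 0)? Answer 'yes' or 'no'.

After press 1 at (1,1):
0 0 0 0
0 1 1 1
0 0 0 1

Lights still on: 4

Answer: no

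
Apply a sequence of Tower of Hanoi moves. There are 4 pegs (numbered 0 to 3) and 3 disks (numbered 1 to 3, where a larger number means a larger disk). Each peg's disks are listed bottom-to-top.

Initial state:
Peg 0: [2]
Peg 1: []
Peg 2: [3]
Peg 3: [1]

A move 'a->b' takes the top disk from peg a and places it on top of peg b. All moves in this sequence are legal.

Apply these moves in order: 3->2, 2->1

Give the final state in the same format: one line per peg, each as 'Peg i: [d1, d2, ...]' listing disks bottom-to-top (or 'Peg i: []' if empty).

Answer: Peg 0: [2]
Peg 1: [1]
Peg 2: [3]
Peg 3: []

Derivation:
After move 1 (3->2):
Peg 0: [2]
Peg 1: []
Peg 2: [3, 1]
Peg 3: []

After move 2 (2->1):
Peg 0: [2]
Peg 1: [1]
Peg 2: [3]
Peg 3: []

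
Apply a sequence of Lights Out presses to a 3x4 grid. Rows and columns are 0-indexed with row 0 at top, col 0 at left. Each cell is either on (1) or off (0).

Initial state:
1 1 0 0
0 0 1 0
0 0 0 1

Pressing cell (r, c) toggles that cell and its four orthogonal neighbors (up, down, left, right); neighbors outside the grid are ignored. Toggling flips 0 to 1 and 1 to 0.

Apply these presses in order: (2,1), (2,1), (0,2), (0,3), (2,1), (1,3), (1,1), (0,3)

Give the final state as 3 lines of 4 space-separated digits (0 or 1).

Answer: 1 1 1 0
1 0 0 1
1 0 1 0

Derivation:
After press 1 at (2,1):
1 1 0 0
0 1 1 0
1 1 1 1

After press 2 at (2,1):
1 1 0 0
0 0 1 0
0 0 0 1

After press 3 at (0,2):
1 0 1 1
0 0 0 0
0 0 0 1

After press 4 at (0,3):
1 0 0 0
0 0 0 1
0 0 0 1

After press 5 at (2,1):
1 0 0 0
0 1 0 1
1 1 1 1

After press 6 at (1,3):
1 0 0 1
0 1 1 0
1 1 1 0

After press 7 at (1,1):
1 1 0 1
1 0 0 0
1 0 1 0

After press 8 at (0,3):
1 1 1 0
1 0 0 1
1 0 1 0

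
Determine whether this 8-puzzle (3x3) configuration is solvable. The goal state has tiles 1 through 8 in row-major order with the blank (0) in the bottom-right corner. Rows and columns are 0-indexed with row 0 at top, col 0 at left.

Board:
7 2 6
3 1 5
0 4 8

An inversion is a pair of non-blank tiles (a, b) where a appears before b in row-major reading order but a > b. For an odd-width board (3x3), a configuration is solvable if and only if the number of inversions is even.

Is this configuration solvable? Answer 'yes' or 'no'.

Inversions (pairs i<j in row-major order where tile[i] > tile[j] > 0): 13
13 is odd, so the puzzle is not solvable.

Answer: no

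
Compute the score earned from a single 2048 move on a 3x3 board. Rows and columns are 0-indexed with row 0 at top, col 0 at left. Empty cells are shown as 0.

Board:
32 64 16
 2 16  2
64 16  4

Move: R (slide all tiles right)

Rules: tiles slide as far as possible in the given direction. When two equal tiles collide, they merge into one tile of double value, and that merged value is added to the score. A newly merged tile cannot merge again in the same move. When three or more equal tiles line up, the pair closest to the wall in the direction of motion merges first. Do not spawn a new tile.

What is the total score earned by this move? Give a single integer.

Slide right:
row 0: [32, 64, 16] -> [32, 64, 16]  score +0 (running 0)
row 1: [2, 16, 2] -> [2, 16, 2]  score +0 (running 0)
row 2: [64, 16, 4] -> [64, 16, 4]  score +0 (running 0)
Board after move:
32 64 16
 2 16  2
64 16  4

Answer: 0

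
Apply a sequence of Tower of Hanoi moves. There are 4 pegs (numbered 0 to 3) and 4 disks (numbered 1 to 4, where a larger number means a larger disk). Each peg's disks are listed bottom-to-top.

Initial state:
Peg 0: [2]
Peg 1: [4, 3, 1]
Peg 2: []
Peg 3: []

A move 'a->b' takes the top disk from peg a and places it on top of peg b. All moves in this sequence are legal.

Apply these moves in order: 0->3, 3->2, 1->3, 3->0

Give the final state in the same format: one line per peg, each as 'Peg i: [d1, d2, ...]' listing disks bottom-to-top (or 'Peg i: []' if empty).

Answer: Peg 0: [1]
Peg 1: [4, 3]
Peg 2: [2]
Peg 3: []

Derivation:
After move 1 (0->3):
Peg 0: []
Peg 1: [4, 3, 1]
Peg 2: []
Peg 3: [2]

After move 2 (3->2):
Peg 0: []
Peg 1: [4, 3, 1]
Peg 2: [2]
Peg 3: []

After move 3 (1->3):
Peg 0: []
Peg 1: [4, 3]
Peg 2: [2]
Peg 3: [1]

After move 4 (3->0):
Peg 0: [1]
Peg 1: [4, 3]
Peg 2: [2]
Peg 3: []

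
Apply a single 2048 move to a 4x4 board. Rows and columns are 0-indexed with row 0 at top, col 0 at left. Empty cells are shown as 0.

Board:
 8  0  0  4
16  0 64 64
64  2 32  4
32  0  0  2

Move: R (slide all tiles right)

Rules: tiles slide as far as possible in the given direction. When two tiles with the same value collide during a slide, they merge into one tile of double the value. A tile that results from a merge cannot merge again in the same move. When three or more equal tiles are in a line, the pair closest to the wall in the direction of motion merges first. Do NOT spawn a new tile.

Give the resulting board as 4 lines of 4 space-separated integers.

Slide right:
row 0: [8, 0, 0, 4] -> [0, 0, 8, 4]
row 1: [16, 0, 64, 64] -> [0, 0, 16, 128]
row 2: [64, 2, 32, 4] -> [64, 2, 32, 4]
row 3: [32, 0, 0, 2] -> [0, 0, 32, 2]

Answer:   0   0   8   4
  0   0  16 128
 64   2  32   4
  0   0  32   2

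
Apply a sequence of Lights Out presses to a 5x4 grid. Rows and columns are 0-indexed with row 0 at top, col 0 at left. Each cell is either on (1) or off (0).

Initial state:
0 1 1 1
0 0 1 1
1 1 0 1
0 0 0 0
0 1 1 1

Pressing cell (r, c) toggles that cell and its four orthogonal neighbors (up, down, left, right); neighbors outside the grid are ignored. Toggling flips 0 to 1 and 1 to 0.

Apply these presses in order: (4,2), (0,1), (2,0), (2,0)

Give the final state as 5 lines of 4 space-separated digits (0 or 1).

After press 1 at (4,2):
0 1 1 1
0 0 1 1
1 1 0 1
0 0 1 0
0 0 0 0

After press 2 at (0,1):
1 0 0 1
0 1 1 1
1 1 0 1
0 0 1 0
0 0 0 0

After press 3 at (2,0):
1 0 0 1
1 1 1 1
0 0 0 1
1 0 1 0
0 0 0 0

After press 4 at (2,0):
1 0 0 1
0 1 1 1
1 1 0 1
0 0 1 0
0 0 0 0

Answer: 1 0 0 1
0 1 1 1
1 1 0 1
0 0 1 0
0 0 0 0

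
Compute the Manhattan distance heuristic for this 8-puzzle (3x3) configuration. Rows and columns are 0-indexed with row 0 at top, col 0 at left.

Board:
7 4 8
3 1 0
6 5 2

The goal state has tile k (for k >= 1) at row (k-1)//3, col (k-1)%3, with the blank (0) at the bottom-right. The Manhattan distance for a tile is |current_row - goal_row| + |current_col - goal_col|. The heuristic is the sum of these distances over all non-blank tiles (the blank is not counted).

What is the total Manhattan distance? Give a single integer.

Answer: 19

Derivation:
Tile 7: at (0,0), goal (2,0), distance |0-2|+|0-0| = 2
Tile 4: at (0,1), goal (1,0), distance |0-1|+|1-0| = 2
Tile 8: at (0,2), goal (2,1), distance |0-2|+|2-1| = 3
Tile 3: at (1,0), goal (0,2), distance |1-0|+|0-2| = 3
Tile 1: at (1,1), goal (0,0), distance |1-0|+|1-0| = 2
Tile 6: at (2,0), goal (1,2), distance |2-1|+|0-2| = 3
Tile 5: at (2,1), goal (1,1), distance |2-1|+|1-1| = 1
Tile 2: at (2,2), goal (0,1), distance |2-0|+|2-1| = 3
Sum: 2 + 2 + 3 + 3 + 2 + 3 + 1 + 3 = 19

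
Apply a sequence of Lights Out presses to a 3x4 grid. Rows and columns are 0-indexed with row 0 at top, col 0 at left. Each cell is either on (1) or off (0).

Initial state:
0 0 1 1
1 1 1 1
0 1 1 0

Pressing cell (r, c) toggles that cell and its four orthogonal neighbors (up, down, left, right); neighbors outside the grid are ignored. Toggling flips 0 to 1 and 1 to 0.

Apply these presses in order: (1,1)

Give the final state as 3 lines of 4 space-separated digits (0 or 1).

After press 1 at (1,1):
0 1 1 1
0 0 0 1
0 0 1 0

Answer: 0 1 1 1
0 0 0 1
0 0 1 0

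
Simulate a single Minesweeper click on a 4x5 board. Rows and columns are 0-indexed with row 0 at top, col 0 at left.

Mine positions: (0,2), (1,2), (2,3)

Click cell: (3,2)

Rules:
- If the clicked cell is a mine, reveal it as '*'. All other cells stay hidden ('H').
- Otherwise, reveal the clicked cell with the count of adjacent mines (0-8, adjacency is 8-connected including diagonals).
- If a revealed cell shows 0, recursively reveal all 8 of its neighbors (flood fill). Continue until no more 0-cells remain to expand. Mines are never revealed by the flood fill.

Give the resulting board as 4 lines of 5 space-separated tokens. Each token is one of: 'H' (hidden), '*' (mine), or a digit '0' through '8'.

H H H H H
H H H H H
H H H H H
H H 1 H H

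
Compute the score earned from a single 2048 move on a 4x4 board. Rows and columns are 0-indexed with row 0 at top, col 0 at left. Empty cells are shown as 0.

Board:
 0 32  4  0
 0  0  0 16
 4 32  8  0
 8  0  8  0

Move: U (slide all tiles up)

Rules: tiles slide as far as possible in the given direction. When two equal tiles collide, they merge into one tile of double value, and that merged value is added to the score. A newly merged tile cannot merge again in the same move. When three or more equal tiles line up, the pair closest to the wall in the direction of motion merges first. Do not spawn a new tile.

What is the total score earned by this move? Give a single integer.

Slide up:
col 0: [0, 0, 4, 8] -> [4, 8, 0, 0]  score +0 (running 0)
col 1: [32, 0, 32, 0] -> [64, 0, 0, 0]  score +64 (running 64)
col 2: [4, 0, 8, 8] -> [4, 16, 0, 0]  score +16 (running 80)
col 3: [0, 16, 0, 0] -> [16, 0, 0, 0]  score +0 (running 80)
Board after move:
 4 64  4 16
 8  0 16  0
 0  0  0  0
 0  0  0  0

Answer: 80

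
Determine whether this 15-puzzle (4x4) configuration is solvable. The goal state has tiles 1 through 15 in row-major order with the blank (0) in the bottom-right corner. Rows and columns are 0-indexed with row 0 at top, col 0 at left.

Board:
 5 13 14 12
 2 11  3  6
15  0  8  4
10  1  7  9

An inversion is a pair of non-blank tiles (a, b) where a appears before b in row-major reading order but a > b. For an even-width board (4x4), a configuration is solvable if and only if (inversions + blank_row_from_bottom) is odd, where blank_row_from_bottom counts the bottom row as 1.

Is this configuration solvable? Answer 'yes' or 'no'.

Answer: yes

Derivation:
Inversions: 61
Blank is in row 2 (0-indexed from top), which is row 2 counting from the bottom (bottom = 1).
61 + 2 = 63, which is odd, so the puzzle is solvable.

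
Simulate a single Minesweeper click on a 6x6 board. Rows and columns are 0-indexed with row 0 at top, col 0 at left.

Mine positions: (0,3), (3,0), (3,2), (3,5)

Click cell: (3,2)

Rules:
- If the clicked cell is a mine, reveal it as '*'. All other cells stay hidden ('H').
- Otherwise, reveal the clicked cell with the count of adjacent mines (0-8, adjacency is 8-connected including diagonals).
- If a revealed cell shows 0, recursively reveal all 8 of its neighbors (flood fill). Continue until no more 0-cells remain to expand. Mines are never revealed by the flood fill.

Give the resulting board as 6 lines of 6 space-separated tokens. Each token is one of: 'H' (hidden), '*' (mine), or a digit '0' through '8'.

H H H H H H
H H H H H H
H H H H H H
H H * H H H
H H H H H H
H H H H H H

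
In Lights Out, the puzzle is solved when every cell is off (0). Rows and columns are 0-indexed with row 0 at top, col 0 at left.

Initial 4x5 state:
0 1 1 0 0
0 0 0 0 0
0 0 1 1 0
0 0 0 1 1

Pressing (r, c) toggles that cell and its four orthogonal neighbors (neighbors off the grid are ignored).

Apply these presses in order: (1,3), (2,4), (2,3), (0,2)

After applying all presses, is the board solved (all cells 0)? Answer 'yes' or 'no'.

Answer: yes

Derivation:
After press 1 at (1,3):
0 1 1 1 0
0 0 1 1 1
0 0 1 0 0
0 0 0 1 1

After press 2 at (2,4):
0 1 1 1 0
0 0 1 1 0
0 0 1 1 1
0 0 0 1 0

After press 3 at (2,3):
0 1 1 1 0
0 0 1 0 0
0 0 0 0 0
0 0 0 0 0

After press 4 at (0,2):
0 0 0 0 0
0 0 0 0 0
0 0 0 0 0
0 0 0 0 0

Lights still on: 0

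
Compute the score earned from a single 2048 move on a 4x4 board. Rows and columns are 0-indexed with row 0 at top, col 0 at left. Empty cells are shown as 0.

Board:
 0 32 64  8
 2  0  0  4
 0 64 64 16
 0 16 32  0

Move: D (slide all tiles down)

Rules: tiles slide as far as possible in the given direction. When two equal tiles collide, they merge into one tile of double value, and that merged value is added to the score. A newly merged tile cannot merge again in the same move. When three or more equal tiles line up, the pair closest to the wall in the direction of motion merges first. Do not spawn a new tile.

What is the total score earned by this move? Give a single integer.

Answer: 128

Derivation:
Slide down:
col 0: [0, 2, 0, 0] -> [0, 0, 0, 2]  score +0 (running 0)
col 1: [32, 0, 64, 16] -> [0, 32, 64, 16]  score +0 (running 0)
col 2: [64, 0, 64, 32] -> [0, 0, 128, 32]  score +128 (running 128)
col 3: [8, 4, 16, 0] -> [0, 8, 4, 16]  score +0 (running 128)
Board after move:
  0   0   0   0
  0  32   0   8
  0  64 128   4
  2  16  32  16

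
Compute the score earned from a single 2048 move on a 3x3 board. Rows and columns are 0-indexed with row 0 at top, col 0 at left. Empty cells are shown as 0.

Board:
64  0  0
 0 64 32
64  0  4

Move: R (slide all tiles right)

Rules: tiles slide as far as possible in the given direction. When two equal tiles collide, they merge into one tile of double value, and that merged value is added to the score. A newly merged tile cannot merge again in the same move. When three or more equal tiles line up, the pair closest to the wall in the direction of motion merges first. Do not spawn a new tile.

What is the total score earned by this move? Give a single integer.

Slide right:
row 0: [64, 0, 0] -> [0, 0, 64]  score +0 (running 0)
row 1: [0, 64, 32] -> [0, 64, 32]  score +0 (running 0)
row 2: [64, 0, 4] -> [0, 64, 4]  score +0 (running 0)
Board after move:
 0  0 64
 0 64 32
 0 64  4

Answer: 0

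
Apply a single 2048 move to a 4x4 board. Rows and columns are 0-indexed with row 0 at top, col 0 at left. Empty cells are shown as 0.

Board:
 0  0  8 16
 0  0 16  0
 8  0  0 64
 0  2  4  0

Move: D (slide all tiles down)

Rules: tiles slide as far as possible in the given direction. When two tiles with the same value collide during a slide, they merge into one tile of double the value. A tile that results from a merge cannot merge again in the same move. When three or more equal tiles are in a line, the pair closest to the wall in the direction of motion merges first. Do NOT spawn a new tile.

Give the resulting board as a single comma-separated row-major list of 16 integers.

Answer: 0, 0, 0, 0, 0, 0, 8, 0, 0, 0, 16, 16, 8, 2, 4, 64

Derivation:
Slide down:
col 0: [0, 0, 8, 0] -> [0, 0, 0, 8]
col 1: [0, 0, 0, 2] -> [0, 0, 0, 2]
col 2: [8, 16, 0, 4] -> [0, 8, 16, 4]
col 3: [16, 0, 64, 0] -> [0, 0, 16, 64]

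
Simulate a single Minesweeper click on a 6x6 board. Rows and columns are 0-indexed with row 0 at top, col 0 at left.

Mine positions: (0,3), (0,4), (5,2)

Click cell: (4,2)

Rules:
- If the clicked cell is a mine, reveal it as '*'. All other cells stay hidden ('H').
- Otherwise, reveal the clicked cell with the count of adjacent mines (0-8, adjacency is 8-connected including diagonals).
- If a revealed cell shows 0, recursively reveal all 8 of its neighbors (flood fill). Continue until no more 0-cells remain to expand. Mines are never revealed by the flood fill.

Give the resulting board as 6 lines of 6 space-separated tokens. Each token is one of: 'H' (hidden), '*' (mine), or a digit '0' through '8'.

H H H H H H
H H H H H H
H H H H H H
H H H H H H
H H 1 H H H
H H H H H H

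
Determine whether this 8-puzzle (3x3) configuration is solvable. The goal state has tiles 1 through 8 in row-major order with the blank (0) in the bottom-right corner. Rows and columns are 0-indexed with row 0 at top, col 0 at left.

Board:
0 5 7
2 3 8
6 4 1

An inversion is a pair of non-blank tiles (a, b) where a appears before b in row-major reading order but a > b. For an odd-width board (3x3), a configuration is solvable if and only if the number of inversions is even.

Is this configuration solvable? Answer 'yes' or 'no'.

Answer: no

Derivation:
Inversions (pairs i<j in row-major order where tile[i] > tile[j] > 0): 17
17 is odd, so the puzzle is not solvable.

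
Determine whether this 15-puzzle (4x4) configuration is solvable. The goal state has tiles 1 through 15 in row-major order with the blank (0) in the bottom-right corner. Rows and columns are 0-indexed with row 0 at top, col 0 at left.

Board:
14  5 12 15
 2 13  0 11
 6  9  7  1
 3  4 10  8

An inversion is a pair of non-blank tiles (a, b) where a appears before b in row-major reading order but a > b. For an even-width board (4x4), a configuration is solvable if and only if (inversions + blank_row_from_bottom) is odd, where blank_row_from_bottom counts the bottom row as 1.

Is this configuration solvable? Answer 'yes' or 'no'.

Inversions: 68
Blank is in row 1 (0-indexed from top), which is row 3 counting from the bottom (bottom = 1).
68 + 3 = 71, which is odd, so the puzzle is solvable.

Answer: yes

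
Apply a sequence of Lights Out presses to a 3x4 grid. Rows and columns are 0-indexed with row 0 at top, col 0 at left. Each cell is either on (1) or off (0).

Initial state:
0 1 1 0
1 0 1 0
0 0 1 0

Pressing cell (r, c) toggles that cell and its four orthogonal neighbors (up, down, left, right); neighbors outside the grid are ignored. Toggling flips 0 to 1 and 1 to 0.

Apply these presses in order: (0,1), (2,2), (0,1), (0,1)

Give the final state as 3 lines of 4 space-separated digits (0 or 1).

Answer: 1 0 0 0
1 1 0 0
0 1 0 1

Derivation:
After press 1 at (0,1):
1 0 0 0
1 1 1 0
0 0 1 0

After press 2 at (2,2):
1 0 0 0
1 1 0 0
0 1 0 1

After press 3 at (0,1):
0 1 1 0
1 0 0 0
0 1 0 1

After press 4 at (0,1):
1 0 0 0
1 1 0 0
0 1 0 1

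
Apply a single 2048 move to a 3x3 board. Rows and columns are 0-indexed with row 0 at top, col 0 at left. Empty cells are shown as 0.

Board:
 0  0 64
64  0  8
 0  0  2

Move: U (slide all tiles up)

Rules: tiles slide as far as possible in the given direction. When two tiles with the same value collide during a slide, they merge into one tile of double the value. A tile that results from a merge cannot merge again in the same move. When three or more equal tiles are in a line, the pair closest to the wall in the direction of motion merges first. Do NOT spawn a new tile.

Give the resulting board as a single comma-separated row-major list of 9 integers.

Slide up:
col 0: [0, 64, 0] -> [64, 0, 0]
col 1: [0, 0, 0] -> [0, 0, 0]
col 2: [64, 8, 2] -> [64, 8, 2]

Answer: 64, 0, 64, 0, 0, 8, 0, 0, 2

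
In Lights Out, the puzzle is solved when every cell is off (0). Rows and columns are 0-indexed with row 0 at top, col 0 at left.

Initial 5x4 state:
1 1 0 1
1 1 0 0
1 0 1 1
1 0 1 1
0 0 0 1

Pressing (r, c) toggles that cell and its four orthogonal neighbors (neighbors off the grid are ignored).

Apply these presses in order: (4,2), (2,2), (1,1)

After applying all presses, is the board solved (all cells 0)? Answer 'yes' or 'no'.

Answer: no

Derivation:
After press 1 at (4,2):
1 1 0 1
1 1 0 0
1 0 1 1
1 0 0 1
0 1 1 0

After press 2 at (2,2):
1 1 0 1
1 1 1 0
1 1 0 0
1 0 1 1
0 1 1 0

After press 3 at (1,1):
1 0 0 1
0 0 0 0
1 0 0 0
1 0 1 1
0 1 1 0

Lights still on: 8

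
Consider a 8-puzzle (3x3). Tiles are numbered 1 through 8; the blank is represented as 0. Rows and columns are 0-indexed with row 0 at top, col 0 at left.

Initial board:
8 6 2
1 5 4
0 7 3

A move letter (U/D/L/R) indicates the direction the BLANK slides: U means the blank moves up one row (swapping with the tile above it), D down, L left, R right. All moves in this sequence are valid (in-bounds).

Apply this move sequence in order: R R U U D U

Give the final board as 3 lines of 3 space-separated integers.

After move 1 (R):
8 6 2
1 5 4
7 0 3

After move 2 (R):
8 6 2
1 5 4
7 3 0

After move 3 (U):
8 6 2
1 5 0
7 3 4

After move 4 (U):
8 6 0
1 5 2
7 3 4

After move 5 (D):
8 6 2
1 5 0
7 3 4

After move 6 (U):
8 6 0
1 5 2
7 3 4

Answer: 8 6 0
1 5 2
7 3 4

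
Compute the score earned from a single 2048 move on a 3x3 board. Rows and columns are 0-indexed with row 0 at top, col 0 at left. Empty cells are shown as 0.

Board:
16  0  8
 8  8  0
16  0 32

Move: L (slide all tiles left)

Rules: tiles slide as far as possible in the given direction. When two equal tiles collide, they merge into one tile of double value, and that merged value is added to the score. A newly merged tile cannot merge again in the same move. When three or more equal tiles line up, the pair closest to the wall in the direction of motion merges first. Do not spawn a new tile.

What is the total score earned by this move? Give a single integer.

Slide left:
row 0: [16, 0, 8] -> [16, 8, 0]  score +0 (running 0)
row 1: [8, 8, 0] -> [16, 0, 0]  score +16 (running 16)
row 2: [16, 0, 32] -> [16, 32, 0]  score +0 (running 16)
Board after move:
16  8  0
16  0  0
16 32  0

Answer: 16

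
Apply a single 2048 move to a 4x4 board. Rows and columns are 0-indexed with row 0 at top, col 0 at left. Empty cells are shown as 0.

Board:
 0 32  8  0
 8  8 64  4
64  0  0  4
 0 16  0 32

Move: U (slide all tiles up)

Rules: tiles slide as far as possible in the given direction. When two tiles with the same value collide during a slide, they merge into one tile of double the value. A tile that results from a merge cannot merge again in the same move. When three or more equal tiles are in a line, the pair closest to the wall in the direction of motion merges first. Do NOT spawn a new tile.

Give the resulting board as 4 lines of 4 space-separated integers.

Answer:  8 32  8  8
64  8 64 32
 0 16  0  0
 0  0  0  0

Derivation:
Slide up:
col 0: [0, 8, 64, 0] -> [8, 64, 0, 0]
col 1: [32, 8, 0, 16] -> [32, 8, 16, 0]
col 2: [8, 64, 0, 0] -> [8, 64, 0, 0]
col 3: [0, 4, 4, 32] -> [8, 32, 0, 0]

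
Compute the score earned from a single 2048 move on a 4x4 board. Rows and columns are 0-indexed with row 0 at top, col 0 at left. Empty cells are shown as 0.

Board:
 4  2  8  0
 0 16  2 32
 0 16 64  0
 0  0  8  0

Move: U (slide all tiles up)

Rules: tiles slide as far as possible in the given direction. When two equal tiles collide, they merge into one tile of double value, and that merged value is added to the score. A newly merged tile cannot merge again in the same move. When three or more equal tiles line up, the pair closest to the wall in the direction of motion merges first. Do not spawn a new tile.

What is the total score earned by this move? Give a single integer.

Slide up:
col 0: [4, 0, 0, 0] -> [4, 0, 0, 0]  score +0 (running 0)
col 1: [2, 16, 16, 0] -> [2, 32, 0, 0]  score +32 (running 32)
col 2: [8, 2, 64, 8] -> [8, 2, 64, 8]  score +0 (running 32)
col 3: [0, 32, 0, 0] -> [32, 0, 0, 0]  score +0 (running 32)
Board after move:
 4  2  8 32
 0 32  2  0
 0  0 64  0
 0  0  8  0

Answer: 32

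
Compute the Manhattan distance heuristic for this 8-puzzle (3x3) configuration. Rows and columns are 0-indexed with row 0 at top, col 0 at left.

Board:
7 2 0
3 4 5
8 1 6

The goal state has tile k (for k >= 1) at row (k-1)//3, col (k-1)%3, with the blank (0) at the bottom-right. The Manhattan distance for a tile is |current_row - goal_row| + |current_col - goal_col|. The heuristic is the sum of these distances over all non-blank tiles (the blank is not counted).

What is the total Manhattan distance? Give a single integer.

Answer: 12

Derivation:
Tile 7: (0,0)->(2,0) = 2
Tile 2: (0,1)->(0,1) = 0
Tile 3: (1,0)->(0,2) = 3
Tile 4: (1,1)->(1,0) = 1
Tile 5: (1,2)->(1,1) = 1
Tile 8: (2,0)->(2,1) = 1
Tile 1: (2,1)->(0,0) = 3
Tile 6: (2,2)->(1,2) = 1
Sum: 2 + 0 + 3 + 1 + 1 + 1 + 3 + 1 = 12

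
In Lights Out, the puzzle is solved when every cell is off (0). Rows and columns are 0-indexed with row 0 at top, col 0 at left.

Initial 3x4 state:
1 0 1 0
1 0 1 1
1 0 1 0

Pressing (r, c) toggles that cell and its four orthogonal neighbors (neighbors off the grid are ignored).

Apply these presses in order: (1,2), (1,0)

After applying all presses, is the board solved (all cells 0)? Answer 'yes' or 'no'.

Answer: yes

Derivation:
After press 1 at (1,2):
1 0 0 0
1 1 0 0
1 0 0 0

After press 2 at (1,0):
0 0 0 0
0 0 0 0
0 0 0 0

Lights still on: 0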